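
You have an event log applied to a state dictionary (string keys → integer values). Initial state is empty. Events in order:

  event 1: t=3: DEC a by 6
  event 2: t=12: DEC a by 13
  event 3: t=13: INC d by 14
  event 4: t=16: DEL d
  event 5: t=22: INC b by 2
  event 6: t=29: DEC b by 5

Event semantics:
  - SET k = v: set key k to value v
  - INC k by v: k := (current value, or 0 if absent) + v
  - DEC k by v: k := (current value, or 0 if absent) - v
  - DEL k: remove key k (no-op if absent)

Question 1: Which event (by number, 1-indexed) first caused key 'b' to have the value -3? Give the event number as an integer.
Answer: 6

Derivation:
Looking for first event where b becomes -3:
  event 5: b = 2
  event 6: b 2 -> -3  <-- first match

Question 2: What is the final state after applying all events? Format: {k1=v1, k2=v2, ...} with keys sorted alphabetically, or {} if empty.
  after event 1 (t=3: DEC a by 6): {a=-6}
  after event 2 (t=12: DEC a by 13): {a=-19}
  after event 3 (t=13: INC d by 14): {a=-19, d=14}
  after event 4 (t=16: DEL d): {a=-19}
  after event 5 (t=22: INC b by 2): {a=-19, b=2}
  after event 6 (t=29: DEC b by 5): {a=-19, b=-3}

Answer: {a=-19, b=-3}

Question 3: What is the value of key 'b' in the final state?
Track key 'b' through all 6 events:
  event 1 (t=3: DEC a by 6): b unchanged
  event 2 (t=12: DEC a by 13): b unchanged
  event 3 (t=13: INC d by 14): b unchanged
  event 4 (t=16: DEL d): b unchanged
  event 5 (t=22: INC b by 2): b (absent) -> 2
  event 6 (t=29: DEC b by 5): b 2 -> -3
Final: b = -3

Answer: -3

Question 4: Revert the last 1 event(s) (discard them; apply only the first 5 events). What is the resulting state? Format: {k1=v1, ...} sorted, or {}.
Answer: {a=-19, b=2}

Derivation:
Keep first 5 events (discard last 1):
  after event 1 (t=3: DEC a by 6): {a=-6}
  after event 2 (t=12: DEC a by 13): {a=-19}
  after event 3 (t=13: INC d by 14): {a=-19, d=14}
  after event 4 (t=16: DEL d): {a=-19}
  after event 5 (t=22: INC b by 2): {a=-19, b=2}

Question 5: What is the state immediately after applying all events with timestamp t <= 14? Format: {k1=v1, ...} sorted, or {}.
Apply events with t <= 14 (3 events):
  after event 1 (t=3: DEC a by 6): {a=-6}
  after event 2 (t=12: DEC a by 13): {a=-19}
  after event 3 (t=13: INC d by 14): {a=-19, d=14}

Answer: {a=-19, d=14}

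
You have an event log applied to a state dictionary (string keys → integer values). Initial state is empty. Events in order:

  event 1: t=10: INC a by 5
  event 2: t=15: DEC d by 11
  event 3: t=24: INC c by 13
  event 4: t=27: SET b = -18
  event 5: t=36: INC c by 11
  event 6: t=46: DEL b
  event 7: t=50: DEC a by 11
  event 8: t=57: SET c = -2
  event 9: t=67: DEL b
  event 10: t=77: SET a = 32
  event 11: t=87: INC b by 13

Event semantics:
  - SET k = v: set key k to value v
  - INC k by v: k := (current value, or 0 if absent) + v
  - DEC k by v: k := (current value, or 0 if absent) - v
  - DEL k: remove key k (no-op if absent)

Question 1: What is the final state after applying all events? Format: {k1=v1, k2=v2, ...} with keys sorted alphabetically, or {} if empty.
  after event 1 (t=10: INC a by 5): {a=5}
  after event 2 (t=15: DEC d by 11): {a=5, d=-11}
  after event 3 (t=24: INC c by 13): {a=5, c=13, d=-11}
  after event 4 (t=27: SET b = -18): {a=5, b=-18, c=13, d=-11}
  after event 5 (t=36: INC c by 11): {a=5, b=-18, c=24, d=-11}
  after event 6 (t=46: DEL b): {a=5, c=24, d=-11}
  after event 7 (t=50: DEC a by 11): {a=-6, c=24, d=-11}
  after event 8 (t=57: SET c = -2): {a=-6, c=-2, d=-11}
  after event 9 (t=67: DEL b): {a=-6, c=-2, d=-11}
  after event 10 (t=77: SET a = 32): {a=32, c=-2, d=-11}
  after event 11 (t=87: INC b by 13): {a=32, b=13, c=-2, d=-11}

Answer: {a=32, b=13, c=-2, d=-11}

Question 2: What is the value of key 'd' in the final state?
Track key 'd' through all 11 events:
  event 1 (t=10: INC a by 5): d unchanged
  event 2 (t=15: DEC d by 11): d (absent) -> -11
  event 3 (t=24: INC c by 13): d unchanged
  event 4 (t=27: SET b = -18): d unchanged
  event 5 (t=36: INC c by 11): d unchanged
  event 6 (t=46: DEL b): d unchanged
  event 7 (t=50: DEC a by 11): d unchanged
  event 8 (t=57: SET c = -2): d unchanged
  event 9 (t=67: DEL b): d unchanged
  event 10 (t=77: SET a = 32): d unchanged
  event 11 (t=87: INC b by 13): d unchanged
Final: d = -11

Answer: -11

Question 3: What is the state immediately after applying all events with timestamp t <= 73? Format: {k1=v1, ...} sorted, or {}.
Answer: {a=-6, c=-2, d=-11}

Derivation:
Apply events with t <= 73 (9 events):
  after event 1 (t=10: INC a by 5): {a=5}
  after event 2 (t=15: DEC d by 11): {a=5, d=-11}
  after event 3 (t=24: INC c by 13): {a=5, c=13, d=-11}
  after event 4 (t=27: SET b = -18): {a=5, b=-18, c=13, d=-11}
  after event 5 (t=36: INC c by 11): {a=5, b=-18, c=24, d=-11}
  after event 6 (t=46: DEL b): {a=5, c=24, d=-11}
  after event 7 (t=50: DEC a by 11): {a=-6, c=24, d=-11}
  after event 8 (t=57: SET c = -2): {a=-6, c=-2, d=-11}
  after event 9 (t=67: DEL b): {a=-6, c=-2, d=-11}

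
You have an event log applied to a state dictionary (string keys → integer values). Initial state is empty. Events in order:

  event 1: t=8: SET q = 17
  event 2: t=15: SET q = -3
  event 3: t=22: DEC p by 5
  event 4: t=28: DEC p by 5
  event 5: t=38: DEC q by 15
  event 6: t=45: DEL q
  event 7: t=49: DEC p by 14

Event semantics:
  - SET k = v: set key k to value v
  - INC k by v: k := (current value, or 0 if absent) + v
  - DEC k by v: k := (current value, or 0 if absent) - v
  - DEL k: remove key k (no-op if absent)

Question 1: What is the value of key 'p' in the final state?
Answer: -24

Derivation:
Track key 'p' through all 7 events:
  event 1 (t=8: SET q = 17): p unchanged
  event 2 (t=15: SET q = -3): p unchanged
  event 3 (t=22: DEC p by 5): p (absent) -> -5
  event 4 (t=28: DEC p by 5): p -5 -> -10
  event 5 (t=38: DEC q by 15): p unchanged
  event 6 (t=45: DEL q): p unchanged
  event 7 (t=49: DEC p by 14): p -10 -> -24
Final: p = -24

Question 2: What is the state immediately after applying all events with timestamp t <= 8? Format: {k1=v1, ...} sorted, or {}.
Apply events with t <= 8 (1 events):
  after event 1 (t=8: SET q = 17): {q=17}

Answer: {q=17}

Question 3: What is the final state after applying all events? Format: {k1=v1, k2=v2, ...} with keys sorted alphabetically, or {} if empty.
  after event 1 (t=8: SET q = 17): {q=17}
  after event 2 (t=15: SET q = -3): {q=-3}
  after event 3 (t=22: DEC p by 5): {p=-5, q=-3}
  after event 4 (t=28: DEC p by 5): {p=-10, q=-3}
  after event 5 (t=38: DEC q by 15): {p=-10, q=-18}
  after event 6 (t=45: DEL q): {p=-10}
  after event 7 (t=49: DEC p by 14): {p=-24}

Answer: {p=-24}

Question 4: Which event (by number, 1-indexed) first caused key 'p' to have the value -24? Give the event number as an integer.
Looking for first event where p becomes -24:
  event 3: p = -5
  event 4: p = -10
  event 5: p = -10
  event 6: p = -10
  event 7: p -10 -> -24  <-- first match

Answer: 7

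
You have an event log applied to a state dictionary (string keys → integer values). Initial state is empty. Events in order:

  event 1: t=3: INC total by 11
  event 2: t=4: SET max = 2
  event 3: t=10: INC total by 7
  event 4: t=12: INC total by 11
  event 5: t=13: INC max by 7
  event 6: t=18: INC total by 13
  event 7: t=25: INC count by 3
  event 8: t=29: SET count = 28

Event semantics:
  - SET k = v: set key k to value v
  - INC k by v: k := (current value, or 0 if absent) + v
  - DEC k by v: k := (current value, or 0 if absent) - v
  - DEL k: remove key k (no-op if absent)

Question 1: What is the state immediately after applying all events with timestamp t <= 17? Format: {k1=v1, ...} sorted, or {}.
Apply events with t <= 17 (5 events):
  after event 1 (t=3: INC total by 11): {total=11}
  after event 2 (t=4: SET max = 2): {max=2, total=11}
  after event 3 (t=10: INC total by 7): {max=2, total=18}
  after event 4 (t=12: INC total by 11): {max=2, total=29}
  after event 5 (t=13: INC max by 7): {max=9, total=29}

Answer: {max=9, total=29}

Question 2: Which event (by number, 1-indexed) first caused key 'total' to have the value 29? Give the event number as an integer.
Answer: 4

Derivation:
Looking for first event where total becomes 29:
  event 1: total = 11
  event 2: total = 11
  event 3: total = 18
  event 4: total 18 -> 29  <-- first match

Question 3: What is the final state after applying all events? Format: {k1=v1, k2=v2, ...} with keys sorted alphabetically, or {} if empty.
Answer: {count=28, max=9, total=42}

Derivation:
  after event 1 (t=3: INC total by 11): {total=11}
  after event 2 (t=4: SET max = 2): {max=2, total=11}
  after event 3 (t=10: INC total by 7): {max=2, total=18}
  after event 4 (t=12: INC total by 11): {max=2, total=29}
  after event 5 (t=13: INC max by 7): {max=9, total=29}
  after event 6 (t=18: INC total by 13): {max=9, total=42}
  after event 7 (t=25: INC count by 3): {count=3, max=9, total=42}
  after event 8 (t=29: SET count = 28): {count=28, max=9, total=42}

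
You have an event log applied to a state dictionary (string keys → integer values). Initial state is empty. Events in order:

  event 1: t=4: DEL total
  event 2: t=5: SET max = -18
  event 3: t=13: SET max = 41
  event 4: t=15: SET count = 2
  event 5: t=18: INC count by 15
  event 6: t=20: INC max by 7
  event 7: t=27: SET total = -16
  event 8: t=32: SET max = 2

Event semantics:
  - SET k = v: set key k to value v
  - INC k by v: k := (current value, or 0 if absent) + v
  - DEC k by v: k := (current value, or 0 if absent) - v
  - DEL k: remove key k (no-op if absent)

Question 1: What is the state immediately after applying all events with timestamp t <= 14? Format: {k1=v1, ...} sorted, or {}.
Apply events with t <= 14 (3 events):
  after event 1 (t=4: DEL total): {}
  after event 2 (t=5: SET max = -18): {max=-18}
  after event 3 (t=13: SET max = 41): {max=41}

Answer: {max=41}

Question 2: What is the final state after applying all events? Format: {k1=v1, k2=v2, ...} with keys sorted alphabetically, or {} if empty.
  after event 1 (t=4: DEL total): {}
  after event 2 (t=5: SET max = -18): {max=-18}
  after event 3 (t=13: SET max = 41): {max=41}
  after event 4 (t=15: SET count = 2): {count=2, max=41}
  after event 5 (t=18: INC count by 15): {count=17, max=41}
  after event 6 (t=20: INC max by 7): {count=17, max=48}
  after event 7 (t=27: SET total = -16): {count=17, max=48, total=-16}
  after event 8 (t=32: SET max = 2): {count=17, max=2, total=-16}

Answer: {count=17, max=2, total=-16}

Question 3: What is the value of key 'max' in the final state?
Answer: 2

Derivation:
Track key 'max' through all 8 events:
  event 1 (t=4: DEL total): max unchanged
  event 2 (t=5: SET max = -18): max (absent) -> -18
  event 3 (t=13: SET max = 41): max -18 -> 41
  event 4 (t=15: SET count = 2): max unchanged
  event 5 (t=18: INC count by 15): max unchanged
  event 6 (t=20: INC max by 7): max 41 -> 48
  event 7 (t=27: SET total = -16): max unchanged
  event 8 (t=32: SET max = 2): max 48 -> 2
Final: max = 2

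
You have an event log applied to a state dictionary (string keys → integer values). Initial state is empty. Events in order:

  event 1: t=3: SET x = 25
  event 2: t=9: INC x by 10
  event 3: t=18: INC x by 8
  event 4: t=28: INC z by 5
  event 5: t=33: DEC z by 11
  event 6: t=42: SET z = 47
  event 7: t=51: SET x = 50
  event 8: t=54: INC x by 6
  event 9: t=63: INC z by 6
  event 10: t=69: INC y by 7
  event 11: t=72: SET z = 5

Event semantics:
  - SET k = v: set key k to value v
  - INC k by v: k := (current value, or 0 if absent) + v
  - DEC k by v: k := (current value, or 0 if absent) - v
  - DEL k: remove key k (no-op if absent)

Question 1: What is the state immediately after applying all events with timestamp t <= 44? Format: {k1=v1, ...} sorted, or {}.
Apply events with t <= 44 (6 events):
  after event 1 (t=3: SET x = 25): {x=25}
  after event 2 (t=9: INC x by 10): {x=35}
  after event 3 (t=18: INC x by 8): {x=43}
  after event 4 (t=28: INC z by 5): {x=43, z=5}
  after event 5 (t=33: DEC z by 11): {x=43, z=-6}
  after event 6 (t=42: SET z = 47): {x=43, z=47}

Answer: {x=43, z=47}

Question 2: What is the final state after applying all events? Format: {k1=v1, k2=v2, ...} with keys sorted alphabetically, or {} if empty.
Answer: {x=56, y=7, z=5}

Derivation:
  after event 1 (t=3: SET x = 25): {x=25}
  after event 2 (t=9: INC x by 10): {x=35}
  after event 3 (t=18: INC x by 8): {x=43}
  after event 4 (t=28: INC z by 5): {x=43, z=5}
  after event 5 (t=33: DEC z by 11): {x=43, z=-6}
  after event 6 (t=42: SET z = 47): {x=43, z=47}
  after event 7 (t=51: SET x = 50): {x=50, z=47}
  after event 8 (t=54: INC x by 6): {x=56, z=47}
  after event 9 (t=63: INC z by 6): {x=56, z=53}
  after event 10 (t=69: INC y by 7): {x=56, y=7, z=53}
  after event 11 (t=72: SET z = 5): {x=56, y=7, z=5}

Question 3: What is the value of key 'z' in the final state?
Answer: 5

Derivation:
Track key 'z' through all 11 events:
  event 1 (t=3: SET x = 25): z unchanged
  event 2 (t=9: INC x by 10): z unchanged
  event 3 (t=18: INC x by 8): z unchanged
  event 4 (t=28: INC z by 5): z (absent) -> 5
  event 5 (t=33: DEC z by 11): z 5 -> -6
  event 6 (t=42: SET z = 47): z -6 -> 47
  event 7 (t=51: SET x = 50): z unchanged
  event 8 (t=54: INC x by 6): z unchanged
  event 9 (t=63: INC z by 6): z 47 -> 53
  event 10 (t=69: INC y by 7): z unchanged
  event 11 (t=72: SET z = 5): z 53 -> 5
Final: z = 5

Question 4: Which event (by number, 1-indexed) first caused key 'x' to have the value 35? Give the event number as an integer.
Answer: 2

Derivation:
Looking for first event where x becomes 35:
  event 1: x = 25
  event 2: x 25 -> 35  <-- first match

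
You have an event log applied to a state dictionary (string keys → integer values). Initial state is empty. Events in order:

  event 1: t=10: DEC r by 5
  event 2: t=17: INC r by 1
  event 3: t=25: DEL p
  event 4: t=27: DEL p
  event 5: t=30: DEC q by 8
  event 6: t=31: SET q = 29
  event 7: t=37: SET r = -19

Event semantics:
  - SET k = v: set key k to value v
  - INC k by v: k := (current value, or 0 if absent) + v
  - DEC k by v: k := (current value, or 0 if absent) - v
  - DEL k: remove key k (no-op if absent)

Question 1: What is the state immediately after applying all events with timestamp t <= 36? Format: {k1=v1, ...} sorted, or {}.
Apply events with t <= 36 (6 events):
  after event 1 (t=10: DEC r by 5): {r=-5}
  after event 2 (t=17: INC r by 1): {r=-4}
  after event 3 (t=25: DEL p): {r=-4}
  after event 4 (t=27: DEL p): {r=-4}
  after event 5 (t=30: DEC q by 8): {q=-8, r=-4}
  after event 6 (t=31: SET q = 29): {q=29, r=-4}

Answer: {q=29, r=-4}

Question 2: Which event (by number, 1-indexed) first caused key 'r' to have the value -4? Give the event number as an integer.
Answer: 2

Derivation:
Looking for first event where r becomes -4:
  event 1: r = -5
  event 2: r -5 -> -4  <-- first match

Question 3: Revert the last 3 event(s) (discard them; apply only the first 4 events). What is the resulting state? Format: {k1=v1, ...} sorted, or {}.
Keep first 4 events (discard last 3):
  after event 1 (t=10: DEC r by 5): {r=-5}
  after event 2 (t=17: INC r by 1): {r=-4}
  after event 3 (t=25: DEL p): {r=-4}
  after event 4 (t=27: DEL p): {r=-4}

Answer: {r=-4}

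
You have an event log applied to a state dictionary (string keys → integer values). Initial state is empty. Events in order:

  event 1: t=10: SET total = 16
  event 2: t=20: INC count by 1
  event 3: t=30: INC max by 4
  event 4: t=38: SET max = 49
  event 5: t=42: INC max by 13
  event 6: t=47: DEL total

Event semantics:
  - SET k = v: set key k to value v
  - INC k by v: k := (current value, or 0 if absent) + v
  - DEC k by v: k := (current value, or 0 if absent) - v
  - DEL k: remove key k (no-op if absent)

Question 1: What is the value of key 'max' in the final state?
Answer: 62

Derivation:
Track key 'max' through all 6 events:
  event 1 (t=10: SET total = 16): max unchanged
  event 2 (t=20: INC count by 1): max unchanged
  event 3 (t=30: INC max by 4): max (absent) -> 4
  event 4 (t=38: SET max = 49): max 4 -> 49
  event 5 (t=42: INC max by 13): max 49 -> 62
  event 6 (t=47: DEL total): max unchanged
Final: max = 62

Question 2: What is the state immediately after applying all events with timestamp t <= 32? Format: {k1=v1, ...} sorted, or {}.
Apply events with t <= 32 (3 events):
  after event 1 (t=10: SET total = 16): {total=16}
  after event 2 (t=20: INC count by 1): {count=1, total=16}
  after event 3 (t=30: INC max by 4): {count=1, max=4, total=16}

Answer: {count=1, max=4, total=16}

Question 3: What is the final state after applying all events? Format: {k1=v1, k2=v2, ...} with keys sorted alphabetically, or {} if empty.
  after event 1 (t=10: SET total = 16): {total=16}
  after event 2 (t=20: INC count by 1): {count=1, total=16}
  after event 3 (t=30: INC max by 4): {count=1, max=4, total=16}
  after event 4 (t=38: SET max = 49): {count=1, max=49, total=16}
  after event 5 (t=42: INC max by 13): {count=1, max=62, total=16}
  after event 6 (t=47: DEL total): {count=1, max=62}

Answer: {count=1, max=62}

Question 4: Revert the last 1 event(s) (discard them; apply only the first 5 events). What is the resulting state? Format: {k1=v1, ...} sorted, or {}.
Answer: {count=1, max=62, total=16}

Derivation:
Keep first 5 events (discard last 1):
  after event 1 (t=10: SET total = 16): {total=16}
  after event 2 (t=20: INC count by 1): {count=1, total=16}
  after event 3 (t=30: INC max by 4): {count=1, max=4, total=16}
  after event 4 (t=38: SET max = 49): {count=1, max=49, total=16}
  after event 5 (t=42: INC max by 13): {count=1, max=62, total=16}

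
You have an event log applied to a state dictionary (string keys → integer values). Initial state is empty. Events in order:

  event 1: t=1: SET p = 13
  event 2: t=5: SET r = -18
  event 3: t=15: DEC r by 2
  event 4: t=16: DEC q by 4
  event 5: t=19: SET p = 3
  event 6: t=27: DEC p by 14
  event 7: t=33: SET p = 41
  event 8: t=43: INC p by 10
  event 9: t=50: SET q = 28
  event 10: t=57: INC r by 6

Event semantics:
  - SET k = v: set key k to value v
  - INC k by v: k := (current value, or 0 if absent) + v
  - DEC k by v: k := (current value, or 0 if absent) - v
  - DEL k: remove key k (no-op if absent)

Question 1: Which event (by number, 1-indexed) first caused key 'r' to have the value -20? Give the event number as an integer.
Looking for first event where r becomes -20:
  event 2: r = -18
  event 3: r -18 -> -20  <-- first match

Answer: 3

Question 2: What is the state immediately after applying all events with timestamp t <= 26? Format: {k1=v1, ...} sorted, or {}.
Apply events with t <= 26 (5 events):
  after event 1 (t=1: SET p = 13): {p=13}
  after event 2 (t=5: SET r = -18): {p=13, r=-18}
  after event 3 (t=15: DEC r by 2): {p=13, r=-20}
  after event 4 (t=16: DEC q by 4): {p=13, q=-4, r=-20}
  after event 5 (t=19: SET p = 3): {p=3, q=-4, r=-20}

Answer: {p=3, q=-4, r=-20}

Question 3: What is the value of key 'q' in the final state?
Track key 'q' through all 10 events:
  event 1 (t=1: SET p = 13): q unchanged
  event 2 (t=5: SET r = -18): q unchanged
  event 3 (t=15: DEC r by 2): q unchanged
  event 4 (t=16: DEC q by 4): q (absent) -> -4
  event 5 (t=19: SET p = 3): q unchanged
  event 6 (t=27: DEC p by 14): q unchanged
  event 7 (t=33: SET p = 41): q unchanged
  event 8 (t=43: INC p by 10): q unchanged
  event 9 (t=50: SET q = 28): q -4 -> 28
  event 10 (t=57: INC r by 6): q unchanged
Final: q = 28

Answer: 28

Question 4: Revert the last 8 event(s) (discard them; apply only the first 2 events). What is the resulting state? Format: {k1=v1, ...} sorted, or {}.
Answer: {p=13, r=-18}

Derivation:
Keep first 2 events (discard last 8):
  after event 1 (t=1: SET p = 13): {p=13}
  after event 2 (t=5: SET r = -18): {p=13, r=-18}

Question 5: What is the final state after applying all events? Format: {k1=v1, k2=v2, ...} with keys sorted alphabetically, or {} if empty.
  after event 1 (t=1: SET p = 13): {p=13}
  after event 2 (t=5: SET r = -18): {p=13, r=-18}
  after event 3 (t=15: DEC r by 2): {p=13, r=-20}
  after event 4 (t=16: DEC q by 4): {p=13, q=-4, r=-20}
  after event 5 (t=19: SET p = 3): {p=3, q=-4, r=-20}
  after event 6 (t=27: DEC p by 14): {p=-11, q=-4, r=-20}
  after event 7 (t=33: SET p = 41): {p=41, q=-4, r=-20}
  after event 8 (t=43: INC p by 10): {p=51, q=-4, r=-20}
  after event 9 (t=50: SET q = 28): {p=51, q=28, r=-20}
  after event 10 (t=57: INC r by 6): {p=51, q=28, r=-14}

Answer: {p=51, q=28, r=-14}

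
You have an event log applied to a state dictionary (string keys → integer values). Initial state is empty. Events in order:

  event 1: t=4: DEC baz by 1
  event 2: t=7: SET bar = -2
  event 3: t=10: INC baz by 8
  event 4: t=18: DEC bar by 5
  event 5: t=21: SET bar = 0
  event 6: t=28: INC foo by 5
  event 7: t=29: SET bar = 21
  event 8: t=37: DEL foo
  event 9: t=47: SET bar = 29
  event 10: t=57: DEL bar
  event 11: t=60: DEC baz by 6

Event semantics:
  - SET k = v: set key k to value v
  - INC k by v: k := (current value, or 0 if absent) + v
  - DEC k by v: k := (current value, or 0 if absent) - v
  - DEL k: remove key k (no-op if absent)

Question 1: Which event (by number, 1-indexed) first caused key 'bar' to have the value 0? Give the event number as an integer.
Answer: 5

Derivation:
Looking for first event where bar becomes 0:
  event 2: bar = -2
  event 3: bar = -2
  event 4: bar = -7
  event 5: bar -7 -> 0  <-- first match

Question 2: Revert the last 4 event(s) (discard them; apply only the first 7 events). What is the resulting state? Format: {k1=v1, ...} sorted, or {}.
Keep first 7 events (discard last 4):
  after event 1 (t=4: DEC baz by 1): {baz=-1}
  after event 2 (t=7: SET bar = -2): {bar=-2, baz=-1}
  after event 3 (t=10: INC baz by 8): {bar=-2, baz=7}
  after event 4 (t=18: DEC bar by 5): {bar=-7, baz=7}
  after event 5 (t=21: SET bar = 0): {bar=0, baz=7}
  after event 6 (t=28: INC foo by 5): {bar=0, baz=7, foo=5}
  after event 7 (t=29: SET bar = 21): {bar=21, baz=7, foo=5}

Answer: {bar=21, baz=7, foo=5}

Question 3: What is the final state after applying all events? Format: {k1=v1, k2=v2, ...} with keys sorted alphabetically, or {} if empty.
Answer: {baz=1}

Derivation:
  after event 1 (t=4: DEC baz by 1): {baz=-1}
  after event 2 (t=7: SET bar = -2): {bar=-2, baz=-1}
  after event 3 (t=10: INC baz by 8): {bar=-2, baz=7}
  after event 4 (t=18: DEC bar by 5): {bar=-7, baz=7}
  after event 5 (t=21: SET bar = 0): {bar=0, baz=7}
  after event 6 (t=28: INC foo by 5): {bar=0, baz=7, foo=5}
  after event 7 (t=29: SET bar = 21): {bar=21, baz=7, foo=5}
  after event 8 (t=37: DEL foo): {bar=21, baz=7}
  after event 9 (t=47: SET bar = 29): {bar=29, baz=7}
  after event 10 (t=57: DEL bar): {baz=7}
  after event 11 (t=60: DEC baz by 6): {baz=1}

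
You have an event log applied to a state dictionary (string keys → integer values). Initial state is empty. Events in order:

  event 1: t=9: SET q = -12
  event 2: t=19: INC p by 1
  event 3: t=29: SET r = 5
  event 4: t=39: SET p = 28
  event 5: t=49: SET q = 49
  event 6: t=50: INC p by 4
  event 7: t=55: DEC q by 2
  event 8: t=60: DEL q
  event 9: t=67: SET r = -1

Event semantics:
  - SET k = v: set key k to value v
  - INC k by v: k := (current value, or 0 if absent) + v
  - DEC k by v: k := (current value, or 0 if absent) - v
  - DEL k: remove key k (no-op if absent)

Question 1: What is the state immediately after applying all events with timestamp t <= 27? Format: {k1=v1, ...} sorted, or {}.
Answer: {p=1, q=-12}

Derivation:
Apply events with t <= 27 (2 events):
  after event 1 (t=9: SET q = -12): {q=-12}
  after event 2 (t=19: INC p by 1): {p=1, q=-12}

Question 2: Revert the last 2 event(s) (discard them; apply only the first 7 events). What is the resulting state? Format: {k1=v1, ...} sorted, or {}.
Keep first 7 events (discard last 2):
  after event 1 (t=9: SET q = -12): {q=-12}
  after event 2 (t=19: INC p by 1): {p=1, q=-12}
  after event 3 (t=29: SET r = 5): {p=1, q=-12, r=5}
  after event 4 (t=39: SET p = 28): {p=28, q=-12, r=5}
  after event 5 (t=49: SET q = 49): {p=28, q=49, r=5}
  after event 6 (t=50: INC p by 4): {p=32, q=49, r=5}
  after event 7 (t=55: DEC q by 2): {p=32, q=47, r=5}

Answer: {p=32, q=47, r=5}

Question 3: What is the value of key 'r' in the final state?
Track key 'r' through all 9 events:
  event 1 (t=9: SET q = -12): r unchanged
  event 2 (t=19: INC p by 1): r unchanged
  event 3 (t=29: SET r = 5): r (absent) -> 5
  event 4 (t=39: SET p = 28): r unchanged
  event 5 (t=49: SET q = 49): r unchanged
  event 6 (t=50: INC p by 4): r unchanged
  event 7 (t=55: DEC q by 2): r unchanged
  event 8 (t=60: DEL q): r unchanged
  event 9 (t=67: SET r = -1): r 5 -> -1
Final: r = -1

Answer: -1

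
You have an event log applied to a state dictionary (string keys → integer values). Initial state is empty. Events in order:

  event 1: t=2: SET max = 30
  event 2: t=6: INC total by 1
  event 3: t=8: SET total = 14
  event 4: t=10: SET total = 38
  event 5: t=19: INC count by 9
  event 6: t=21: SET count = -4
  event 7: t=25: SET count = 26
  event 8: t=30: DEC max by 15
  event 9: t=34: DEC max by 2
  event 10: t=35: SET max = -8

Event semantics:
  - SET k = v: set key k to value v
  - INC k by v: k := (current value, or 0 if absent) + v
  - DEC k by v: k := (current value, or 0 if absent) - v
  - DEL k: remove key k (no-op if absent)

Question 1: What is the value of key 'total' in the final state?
Track key 'total' through all 10 events:
  event 1 (t=2: SET max = 30): total unchanged
  event 2 (t=6: INC total by 1): total (absent) -> 1
  event 3 (t=8: SET total = 14): total 1 -> 14
  event 4 (t=10: SET total = 38): total 14 -> 38
  event 5 (t=19: INC count by 9): total unchanged
  event 6 (t=21: SET count = -4): total unchanged
  event 7 (t=25: SET count = 26): total unchanged
  event 8 (t=30: DEC max by 15): total unchanged
  event 9 (t=34: DEC max by 2): total unchanged
  event 10 (t=35: SET max = -8): total unchanged
Final: total = 38

Answer: 38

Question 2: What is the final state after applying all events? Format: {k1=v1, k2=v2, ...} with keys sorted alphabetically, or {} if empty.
  after event 1 (t=2: SET max = 30): {max=30}
  after event 2 (t=6: INC total by 1): {max=30, total=1}
  after event 3 (t=8: SET total = 14): {max=30, total=14}
  after event 4 (t=10: SET total = 38): {max=30, total=38}
  after event 5 (t=19: INC count by 9): {count=9, max=30, total=38}
  after event 6 (t=21: SET count = -4): {count=-4, max=30, total=38}
  after event 7 (t=25: SET count = 26): {count=26, max=30, total=38}
  after event 8 (t=30: DEC max by 15): {count=26, max=15, total=38}
  after event 9 (t=34: DEC max by 2): {count=26, max=13, total=38}
  after event 10 (t=35: SET max = -8): {count=26, max=-8, total=38}

Answer: {count=26, max=-8, total=38}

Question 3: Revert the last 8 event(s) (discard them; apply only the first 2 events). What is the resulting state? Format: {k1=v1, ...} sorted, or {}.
Keep first 2 events (discard last 8):
  after event 1 (t=2: SET max = 30): {max=30}
  after event 2 (t=6: INC total by 1): {max=30, total=1}

Answer: {max=30, total=1}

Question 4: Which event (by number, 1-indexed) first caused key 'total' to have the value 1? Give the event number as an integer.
Answer: 2

Derivation:
Looking for first event where total becomes 1:
  event 2: total (absent) -> 1  <-- first match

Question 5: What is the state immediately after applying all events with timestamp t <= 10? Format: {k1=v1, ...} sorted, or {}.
Answer: {max=30, total=38}

Derivation:
Apply events with t <= 10 (4 events):
  after event 1 (t=2: SET max = 30): {max=30}
  after event 2 (t=6: INC total by 1): {max=30, total=1}
  after event 3 (t=8: SET total = 14): {max=30, total=14}
  after event 4 (t=10: SET total = 38): {max=30, total=38}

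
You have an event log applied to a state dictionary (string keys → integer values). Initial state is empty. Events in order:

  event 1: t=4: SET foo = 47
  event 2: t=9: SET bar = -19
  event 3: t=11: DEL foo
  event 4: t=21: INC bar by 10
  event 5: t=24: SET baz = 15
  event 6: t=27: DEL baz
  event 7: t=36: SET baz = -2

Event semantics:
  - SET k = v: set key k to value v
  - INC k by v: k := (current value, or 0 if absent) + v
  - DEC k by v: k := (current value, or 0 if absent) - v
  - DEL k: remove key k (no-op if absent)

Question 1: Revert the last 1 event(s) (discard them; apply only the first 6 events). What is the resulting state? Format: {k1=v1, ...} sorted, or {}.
Keep first 6 events (discard last 1):
  after event 1 (t=4: SET foo = 47): {foo=47}
  after event 2 (t=9: SET bar = -19): {bar=-19, foo=47}
  after event 3 (t=11: DEL foo): {bar=-19}
  after event 4 (t=21: INC bar by 10): {bar=-9}
  after event 5 (t=24: SET baz = 15): {bar=-9, baz=15}
  after event 6 (t=27: DEL baz): {bar=-9}

Answer: {bar=-9}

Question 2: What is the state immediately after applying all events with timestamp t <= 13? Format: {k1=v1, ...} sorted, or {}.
Apply events with t <= 13 (3 events):
  after event 1 (t=4: SET foo = 47): {foo=47}
  after event 2 (t=9: SET bar = -19): {bar=-19, foo=47}
  after event 3 (t=11: DEL foo): {bar=-19}

Answer: {bar=-19}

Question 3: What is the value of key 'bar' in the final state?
Track key 'bar' through all 7 events:
  event 1 (t=4: SET foo = 47): bar unchanged
  event 2 (t=9: SET bar = -19): bar (absent) -> -19
  event 3 (t=11: DEL foo): bar unchanged
  event 4 (t=21: INC bar by 10): bar -19 -> -9
  event 5 (t=24: SET baz = 15): bar unchanged
  event 6 (t=27: DEL baz): bar unchanged
  event 7 (t=36: SET baz = -2): bar unchanged
Final: bar = -9

Answer: -9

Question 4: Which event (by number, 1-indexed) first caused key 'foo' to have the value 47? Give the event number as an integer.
Answer: 1

Derivation:
Looking for first event where foo becomes 47:
  event 1: foo (absent) -> 47  <-- first match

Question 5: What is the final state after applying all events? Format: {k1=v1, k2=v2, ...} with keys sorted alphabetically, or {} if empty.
  after event 1 (t=4: SET foo = 47): {foo=47}
  after event 2 (t=9: SET bar = -19): {bar=-19, foo=47}
  after event 3 (t=11: DEL foo): {bar=-19}
  after event 4 (t=21: INC bar by 10): {bar=-9}
  after event 5 (t=24: SET baz = 15): {bar=-9, baz=15}
  after event 6 (t=27: DEL baz): {bar=-9}
  after event 7 (t=36: SET baz = -2): {bar=-9, baz=-2}

Answer: {bar=-9, baz=-2}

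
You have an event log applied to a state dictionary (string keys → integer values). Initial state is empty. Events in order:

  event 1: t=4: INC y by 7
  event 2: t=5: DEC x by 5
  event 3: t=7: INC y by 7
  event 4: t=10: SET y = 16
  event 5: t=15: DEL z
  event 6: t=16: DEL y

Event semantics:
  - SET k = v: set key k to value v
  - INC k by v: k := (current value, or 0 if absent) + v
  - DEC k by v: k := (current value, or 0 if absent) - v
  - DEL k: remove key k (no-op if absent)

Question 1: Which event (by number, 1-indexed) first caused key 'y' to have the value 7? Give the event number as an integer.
Looking for first event where y becomes 7:
  event 1: y (absent) -> 7  <-- first match

Answer: 1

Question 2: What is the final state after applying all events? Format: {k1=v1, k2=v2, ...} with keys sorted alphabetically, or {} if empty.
  after event 1 (t=4: INC y by 7): {y=7}
  after event 2 (t=5: DEC x by 5): {x=-5, y=7}
  after event 3 (t=7: INC y by 7): {x=-5, y=14}
  after event 4 (t=10: SET y = 16): {x=-5, y=16}
  after event 5 (t=15: DEL z): {x=-5, y=16}
  after event 6 (t=16: DEL y): {x=-5}

Answer: {x=-5}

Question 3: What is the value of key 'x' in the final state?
Answer: -5

Derivation:
Track key 'x' through all 6 events:
  event 1 (t=4: INC y by 7): x unchanged
  event 2 (t=5: DEC x by 5): x (absent) -> -5
  event 3 (t=7: INC y by 7): x unchanged
  event 4 (t=10: SET y = 16): x unchanged
  event 5 (t=15: DEL z): x unchanged
  event 6 (t=16: DEL y): x unchanged
Final: x = -5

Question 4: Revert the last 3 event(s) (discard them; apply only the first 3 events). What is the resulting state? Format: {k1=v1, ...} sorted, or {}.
Answer: {x=-5, y=14}

Derivation:
Keep first 3 events (discard last 3):
  after event 1 (t=4: INC y by 7): {y=7}
  after event 2 (t=5: DEC x by 5): {x=-5, y=7}
  after event 3 (t=7: INC y by 7): {x=-5, y=14}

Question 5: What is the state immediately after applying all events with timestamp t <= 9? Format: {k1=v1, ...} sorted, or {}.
Answer: {x=-5, y=14}

Derivation:
Apply events with t <= 9 (3 events):
  after event 1 (t=4: INC y by 7): {y=7}
  after event 2 (t=5: DEC x by 5): {x=-5, y=7}
  after event 3 (t=7: INC y by 7): {x=-5, y=14}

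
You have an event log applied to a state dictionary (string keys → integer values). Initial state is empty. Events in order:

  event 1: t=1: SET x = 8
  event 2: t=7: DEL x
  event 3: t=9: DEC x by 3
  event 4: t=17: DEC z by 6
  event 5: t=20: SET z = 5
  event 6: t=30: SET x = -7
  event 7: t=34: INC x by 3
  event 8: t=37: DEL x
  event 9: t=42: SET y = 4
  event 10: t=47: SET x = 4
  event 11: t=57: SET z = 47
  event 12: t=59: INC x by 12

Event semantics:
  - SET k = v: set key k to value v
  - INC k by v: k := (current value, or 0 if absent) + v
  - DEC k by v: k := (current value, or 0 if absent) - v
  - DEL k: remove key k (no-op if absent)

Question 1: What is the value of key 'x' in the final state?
Track key 'x' through all 12 events:
  event 1 (t=1: SET x = 8): x (absent) -> 8
  event 2 (t=7: DEL x): x 8 -> (absent)
  event 3 (t=9: DEC x by 3): x (absent) -> -3
  event 4 (t=17: DEC z by 6): x unchanged
  event 5 (t=20: SET z = 5): x unchanged
  event 6 (t=30: SET x = -7): x -3 -> -7
  event 7 (t=34: INC x by 3): x -7 -> -4
  event 8 (t=37: DEL x): x -4 -> (absent)
  event 9 (t=42: SET y = 4): x unchanged
  event 10 (t=47: SET x = 4): x (absent) -> 4
  event 11 (t=57: SET z = 47): x unchanged
  event 12 (t=59: INC x by 12): x 4 -> 16
Final: x = 16

Answer: 16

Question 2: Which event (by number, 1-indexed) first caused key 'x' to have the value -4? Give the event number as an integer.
Answer: 7

Derivation:
Looking for first event where x becomes -4:
  event 1: x = 8
  event 2: x = (absent)
  event 3: x = -3
  event 4: x = -3
  event 5: x = -3
  event 6: x = -7
  event 7: x -7 -> -4  <-- first match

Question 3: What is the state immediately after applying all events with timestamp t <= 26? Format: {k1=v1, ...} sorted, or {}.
Apply events with t <= 26 (5 events):
  after event 1 (t=1: SET x = 8): {x=8}
  after event 2 (t=7: DEL x): {}
  after event 3 (t=9: DEC x by 3): {x=-3}
  after event 4 (t=17: DEC z by 6): {x=-3, z=-6}
  after event 5 (t=20: SET z = 5): {x=-3, z=5}

Answer: {x=-3, z=5}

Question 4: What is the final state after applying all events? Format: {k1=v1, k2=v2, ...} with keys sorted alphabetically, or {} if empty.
  after event 1 (t=1: SET x = 8): {x=8}
  after event 2 (t=7: DEL x): {}
  after event 3 (t=9: DEC x by 3): {x=-3}
  after event 4 (t=17: DEC z by 6): {x=-3, z=-6}
  after event 5 (t=20: SET z = 5): {x=-3, z=5}
  after event 6 (t=30: SET x = -7): {x=-7, z=5}
  after event 7 (t=34: INC x by 3): {x=-4, z=5}
  after event 8 (t=37: DEL x): {z=5}
  after event 9 (t=42: SET y = 4): {y=4, z=5}
  after event 10 (t=47: SET x = 4): {x=4, y=4, z=5}
  after event 11 (t=57: SET z = 47): {x=4, y=4, z=47}
  after event 12 (t=59: INC x by 12): {x=16, y=4, z=47}

Answer: {x=16, y=4, z=47}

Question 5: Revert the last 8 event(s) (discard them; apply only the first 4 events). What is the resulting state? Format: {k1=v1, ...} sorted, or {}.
Keep first 4 events (discard last 8):
  after event 1 (t=1: SET x = 8): {x=8}
  after event 2 (t=7: DEL x): {}
  after event 3 (t=9: DEC x by 3): {x=-3}
  after event 4 (t=17: DEC z by 6): {x=-3, z=-6}

Answer: {x=-3, z=-6}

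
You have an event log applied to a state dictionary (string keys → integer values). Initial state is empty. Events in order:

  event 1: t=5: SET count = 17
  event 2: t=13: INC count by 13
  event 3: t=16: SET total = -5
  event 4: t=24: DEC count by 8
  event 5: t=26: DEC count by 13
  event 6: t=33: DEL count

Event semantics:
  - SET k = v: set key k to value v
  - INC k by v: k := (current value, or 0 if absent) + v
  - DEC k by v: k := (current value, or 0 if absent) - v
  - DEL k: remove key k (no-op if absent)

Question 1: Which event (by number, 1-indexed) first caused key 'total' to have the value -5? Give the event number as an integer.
Answer: 3

Derivation:
Looking for first event where total becomes -5:
  event 3: total (absent) -> -5  <-- first match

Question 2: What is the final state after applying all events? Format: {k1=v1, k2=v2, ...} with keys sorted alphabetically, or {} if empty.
  after event 1 (t=5: SET count = 17): {count=17}
  after event 2 (t=13: INC count by 13): {count=30}
  after event 3 (t=16: SET total = -5): {count=30, total=-5}
  after event 4 (t=24: DEC count by 8): {count=22, total=-5}
  after event 5 (t=26: DEC count by 13): {count=9, total=-5}
  after event 6 (t=33: DEL count): {total=-5}

Answer: {total=-5}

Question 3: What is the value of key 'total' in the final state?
Answer: -5

Derivation:
Track key 'total' through all 6 events:
  event 1 (t=5: SET count = 17): total unchanged
  event 2 (t=13: INC count by 13): total unchanged
  event 3 (t=16: SET total = -5): total (absent) -> -5
  event 4 (t=24: DEC count by 8): total unchanged
  event 5 (t=26: DEC count by 13): total unchanged
  event 6 (t=33: DEL count): total unchanged
Final: total = -5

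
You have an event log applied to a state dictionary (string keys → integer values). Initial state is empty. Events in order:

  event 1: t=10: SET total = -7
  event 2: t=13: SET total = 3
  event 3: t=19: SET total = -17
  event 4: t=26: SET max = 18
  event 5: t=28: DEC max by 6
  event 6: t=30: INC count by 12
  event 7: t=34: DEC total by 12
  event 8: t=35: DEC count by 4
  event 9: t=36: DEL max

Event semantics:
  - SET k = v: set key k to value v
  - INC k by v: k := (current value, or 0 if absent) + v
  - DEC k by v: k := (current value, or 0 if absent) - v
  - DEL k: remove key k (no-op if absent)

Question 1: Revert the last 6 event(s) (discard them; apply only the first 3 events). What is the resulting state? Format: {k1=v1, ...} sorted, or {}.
Answer: {total=-17}

Derivation:
Keep first 3 events (discard last 6):
  after event 1 (t=10: SET total = -7): {total=-7}
  after event 2 (t=13: SET total = 3): {total=3}
  after event 3 (t=19: SET total = -17): {total=-17}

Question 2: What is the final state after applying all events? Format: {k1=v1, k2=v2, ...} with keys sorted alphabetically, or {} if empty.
Answer: {count=8, total=-29}

Derivation:
  after event 1 (t=10: SET total = -7): {total=-7}
  after event 2 (t=13: SET total = 3): {total=3}
  after event 3 (t=19: SET total = -17): {total=-17}
  after event 4 (t=26: SET max = 18): {max=18, total=-17}
  after event 5 (t=28: DEC max by 6): {max=12, total=-17}
  after event 6 (t=30: INC count by 12): {count=12, max=12, total=-17}
  after event 7 (t=34: DEC total by 12): {count=12, max=12, total=-29}
  after event 8 (t=35: DEC count by 4): {count=8, max=12, total=-29}
  after event 9 (t=36: DEL max): {count=8, total=-29}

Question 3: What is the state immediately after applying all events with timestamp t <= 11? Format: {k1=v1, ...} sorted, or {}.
Answer: {total=-7}

Derivation:
Apply events with t <= 11 (1 events):
  after event 1 (t=10: SET total = -7): {total=-7}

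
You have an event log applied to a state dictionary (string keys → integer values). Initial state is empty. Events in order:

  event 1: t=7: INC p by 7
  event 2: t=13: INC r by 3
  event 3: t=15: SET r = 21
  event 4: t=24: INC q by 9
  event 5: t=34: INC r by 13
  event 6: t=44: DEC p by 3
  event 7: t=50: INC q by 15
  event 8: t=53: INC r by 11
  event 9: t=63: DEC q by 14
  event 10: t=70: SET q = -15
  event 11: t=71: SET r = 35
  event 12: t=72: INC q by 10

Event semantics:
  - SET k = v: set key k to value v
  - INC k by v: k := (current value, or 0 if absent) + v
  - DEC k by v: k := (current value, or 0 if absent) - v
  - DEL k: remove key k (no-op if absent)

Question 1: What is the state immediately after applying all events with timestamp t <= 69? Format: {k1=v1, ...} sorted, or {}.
Apply events with t <= 69 (9 events):
  after event 1 (t=7: INC p by 7): {p=7}
  after event 2 (t=13: INC r by 3): {p=7, r=3}
  after event 3 (t=15: SET r = 21): {p=7, r=21}
  after event 4 (t=24: INC q by 9): {p=7, q=9, r=21}
  after event 5 (t=34: INC r by 13): {p=7, q=9, r=34}
  after event 6 (t=44: DEC p by 3): {p=4, q=9, r=34}
  after event 7 (t=50: INC q by 15): {p=4, q=24, r=34}
  after event 8 (t=53: INC r by 11): {p=4, q=24, r=45}
  after event 9 (t=63: DEC q by 14): {p=4, q=10, r=45}

Answer: {p=4, q=10, r=45}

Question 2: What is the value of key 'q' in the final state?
Answer: -5

Derivation:
Track key 'q' through all 12 events:
  event 1 (t=7: INC p by 7): q unchanged
  event 2 (t=13: INC r by 3): q unchanged
  event 3 (t=15: SET r = 21): q unchanged
  event 4 (t=24: INC q by 9): q (absent) -> 9
  event 5 (t=34: INC r by 13): q unchanged
  event 6 (t=44: DEC p by 3): q unchanged
  event 7 (t=50: INC q by 15): q 9 -> 24
  event 8 (t=53: INC r by 11): q unchanged
  event 9 (t=63: DEC q by 14): q 24 -> 10
  event 10 (t=70: SET q = -15): q 10 -> -15
  event 11 (t=71: SET r = 35): q unchanged
  event 12 (t=72: INC q by 10): q -15 -> -5
Final: q = -5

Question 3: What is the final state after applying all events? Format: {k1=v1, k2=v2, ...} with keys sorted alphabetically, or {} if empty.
Answer: {p=4, q=-5, r=35}

Derivation:
  after event 1 (t=7: INC p by 7): {p=7}
  after event 2 (t=13: INC r by 3): {p=7, r=3}
  after event 3 (t=15: SET r = 21): {p=7, r=21}
  after event 4 (t=24: INC q by 9): {p=7, q=9, r=21}
  after event 5 (t=34: INC r by 13): {p=7, q=9, r=34}
  after event 6 (t=44: DEC p by 3): {p=4, q=9, r=34}
  after event 7 (t=50: INC q by 15): {p=4, q=24, r=34}
  after event 8 (t=53: INC r by 11): {p=4, q=24, r=45}
  after event 9 (t=63: DEC q by 14): {p=4, q=10, r=45}
  after event 10 (t=70: SET q = -15): {p=4, q=-15, r=45}
  after event 11 (t=71: SET r = 35): {p=4, q=-15, r=35}
  after event 12 (t=72: INC q by 10): {p=4, q=-5, r=35}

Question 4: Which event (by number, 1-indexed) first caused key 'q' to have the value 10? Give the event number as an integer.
Looking for first event where q becomes 10:
  event 4: q = 9
  event 5: q = 9
  event 6: q = 9
  event 7: q = 24
  event 8: q = 24
  event 9: q 24 -> 10  <-- first match

Answer: 9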